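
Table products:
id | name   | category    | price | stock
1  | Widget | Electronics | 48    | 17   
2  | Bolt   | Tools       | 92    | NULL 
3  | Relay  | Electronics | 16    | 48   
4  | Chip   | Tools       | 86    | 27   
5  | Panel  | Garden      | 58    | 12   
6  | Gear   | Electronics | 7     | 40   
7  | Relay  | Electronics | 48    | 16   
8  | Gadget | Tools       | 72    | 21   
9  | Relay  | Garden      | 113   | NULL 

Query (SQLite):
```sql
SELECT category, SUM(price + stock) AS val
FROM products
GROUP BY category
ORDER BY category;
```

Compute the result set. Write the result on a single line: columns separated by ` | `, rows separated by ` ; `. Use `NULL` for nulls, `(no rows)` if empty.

Electronics | 240 ; Garden | 70 ; Tools | 206

For each row compute price + stock.
Group by category; take SUM of the expression per group.
  Electronics: ids {1, 3, 6, 7} → SUM(price + stock)=240
  Garden: ids {5, 9} → SUM(price + stock)=70
  Tools: ids {2, 4, 8} → SUM(price + stock)=206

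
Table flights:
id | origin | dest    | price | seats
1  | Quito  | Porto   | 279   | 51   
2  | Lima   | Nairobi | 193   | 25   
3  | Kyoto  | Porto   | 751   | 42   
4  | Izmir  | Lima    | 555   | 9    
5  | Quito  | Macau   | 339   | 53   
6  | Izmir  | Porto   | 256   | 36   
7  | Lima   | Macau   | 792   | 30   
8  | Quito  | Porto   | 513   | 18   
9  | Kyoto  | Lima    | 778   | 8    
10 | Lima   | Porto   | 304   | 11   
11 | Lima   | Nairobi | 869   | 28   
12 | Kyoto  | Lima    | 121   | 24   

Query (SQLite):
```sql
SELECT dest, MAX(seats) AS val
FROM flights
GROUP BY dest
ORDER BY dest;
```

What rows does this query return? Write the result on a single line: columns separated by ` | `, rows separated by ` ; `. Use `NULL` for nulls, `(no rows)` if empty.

Lima | 24 ; Macau | 53 ; Nairobi | 28 ; Porto | 51

Partition flights by dest; compute MAX(seats) within each group.
  Lima: ids {4, 9, 12} → MAX(seats)=24
  Macau: ids {5, 7} → MAX(seats)=53
  Nairobi: ids {2, 11} → MAX(seats)=28
  Porto: ids {1, 3, 6, 8, 10} → MAX(seats)=51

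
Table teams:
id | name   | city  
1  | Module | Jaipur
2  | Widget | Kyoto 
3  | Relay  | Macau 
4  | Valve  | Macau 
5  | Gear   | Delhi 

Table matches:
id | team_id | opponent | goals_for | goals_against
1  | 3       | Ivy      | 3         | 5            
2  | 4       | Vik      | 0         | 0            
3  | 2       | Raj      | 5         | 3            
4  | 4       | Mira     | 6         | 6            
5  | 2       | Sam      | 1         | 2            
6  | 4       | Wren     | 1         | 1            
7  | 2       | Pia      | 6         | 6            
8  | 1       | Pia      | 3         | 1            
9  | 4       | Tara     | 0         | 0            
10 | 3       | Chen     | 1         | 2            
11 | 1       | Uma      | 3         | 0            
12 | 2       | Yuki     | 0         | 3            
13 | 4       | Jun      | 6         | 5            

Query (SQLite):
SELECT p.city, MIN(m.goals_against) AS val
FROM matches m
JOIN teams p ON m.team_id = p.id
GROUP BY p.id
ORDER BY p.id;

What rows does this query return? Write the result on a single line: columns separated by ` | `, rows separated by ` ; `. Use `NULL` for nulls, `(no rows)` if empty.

Join each matches row to its teams via team_id.
Group joined rows by teams.id; compute MIN(m.goals_against) per group.
  1: ids {8, 11} → MIN(m.goals_against)=0
  2: ids {3, 5, 7, 12} → MIN(m.goals_against)=2
  3: ids {1, 10} → MIN(m.goals_against)=2
  4: ids {2, 4, 6, 9, 13} → MIN(m.goals_against)=0

Jaipur | 0 ; Kyoto | 2 ; Macau | 2 ; Macau | 0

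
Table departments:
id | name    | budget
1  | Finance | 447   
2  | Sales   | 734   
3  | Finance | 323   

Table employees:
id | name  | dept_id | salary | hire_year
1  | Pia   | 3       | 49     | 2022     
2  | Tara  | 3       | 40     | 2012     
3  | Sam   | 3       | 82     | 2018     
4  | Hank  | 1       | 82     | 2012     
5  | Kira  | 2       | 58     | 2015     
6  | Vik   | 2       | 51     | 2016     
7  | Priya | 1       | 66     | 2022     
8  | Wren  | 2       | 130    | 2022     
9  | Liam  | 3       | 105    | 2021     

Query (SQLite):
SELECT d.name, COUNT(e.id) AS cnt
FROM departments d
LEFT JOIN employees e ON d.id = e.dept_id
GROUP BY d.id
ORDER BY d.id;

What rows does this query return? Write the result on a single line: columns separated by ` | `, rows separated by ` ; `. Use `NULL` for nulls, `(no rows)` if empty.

Finance | 2 ; Sales | 3 ; Finance | 4

LEFT JOIN keeps every departments row; unmatched ones get NULL for employees columns.
Group by departments.id and compute COUNT(e.id). COUNT(col) of an all-NULL group is 0.
  1: ids {4, 7} → COUNT(e.id)=2
  2: ids {5, 6, 8} → COUNT(e.id)=3
  3: ids {1, 2, 3, 9} → COUNT(e.id)=4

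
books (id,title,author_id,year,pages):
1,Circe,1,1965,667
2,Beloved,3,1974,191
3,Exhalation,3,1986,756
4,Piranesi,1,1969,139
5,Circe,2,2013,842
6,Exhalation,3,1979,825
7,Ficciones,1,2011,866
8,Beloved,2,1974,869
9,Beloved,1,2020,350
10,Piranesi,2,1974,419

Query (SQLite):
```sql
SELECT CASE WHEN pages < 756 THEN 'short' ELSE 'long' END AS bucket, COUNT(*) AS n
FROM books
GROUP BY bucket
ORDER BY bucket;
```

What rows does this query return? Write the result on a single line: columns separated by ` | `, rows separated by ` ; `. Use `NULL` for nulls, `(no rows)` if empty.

long | 5 ; short | 5

Bucket rows by pages < 756 → 'short' else 'long'; count each bucket.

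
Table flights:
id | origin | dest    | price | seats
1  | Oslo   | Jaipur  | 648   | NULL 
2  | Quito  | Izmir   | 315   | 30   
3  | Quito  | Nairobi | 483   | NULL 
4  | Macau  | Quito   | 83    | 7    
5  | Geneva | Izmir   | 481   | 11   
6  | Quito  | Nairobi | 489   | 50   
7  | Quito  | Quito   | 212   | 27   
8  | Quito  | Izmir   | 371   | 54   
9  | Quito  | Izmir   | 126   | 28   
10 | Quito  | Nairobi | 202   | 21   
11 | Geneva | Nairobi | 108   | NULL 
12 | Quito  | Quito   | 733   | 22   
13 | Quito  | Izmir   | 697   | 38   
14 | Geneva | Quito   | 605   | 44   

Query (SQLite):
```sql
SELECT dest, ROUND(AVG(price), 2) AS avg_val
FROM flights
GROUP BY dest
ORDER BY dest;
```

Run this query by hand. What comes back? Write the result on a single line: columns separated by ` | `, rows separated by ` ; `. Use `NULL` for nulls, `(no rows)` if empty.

Izmir | 398 ; Jaipur | 648 ; Nairobi | 320.5 ; Quito | 408.25

Partition flights by dest; compute ROUND(AVG(price), 2) within each group.
  Izmir: ids {2, 5, 8, 9, 13} → ROUND(AVG(price), 2)=398
  Jaipur: ids {1} → ROUND(AVG(price), 2)=648
  Nairobi: ids {3, 6, 10, 11} → ROUND(AVG(price), 2)=320.5
  Quito: ids {4, 7, 12, 14} → ROUND(AVG(price), 2)=408.25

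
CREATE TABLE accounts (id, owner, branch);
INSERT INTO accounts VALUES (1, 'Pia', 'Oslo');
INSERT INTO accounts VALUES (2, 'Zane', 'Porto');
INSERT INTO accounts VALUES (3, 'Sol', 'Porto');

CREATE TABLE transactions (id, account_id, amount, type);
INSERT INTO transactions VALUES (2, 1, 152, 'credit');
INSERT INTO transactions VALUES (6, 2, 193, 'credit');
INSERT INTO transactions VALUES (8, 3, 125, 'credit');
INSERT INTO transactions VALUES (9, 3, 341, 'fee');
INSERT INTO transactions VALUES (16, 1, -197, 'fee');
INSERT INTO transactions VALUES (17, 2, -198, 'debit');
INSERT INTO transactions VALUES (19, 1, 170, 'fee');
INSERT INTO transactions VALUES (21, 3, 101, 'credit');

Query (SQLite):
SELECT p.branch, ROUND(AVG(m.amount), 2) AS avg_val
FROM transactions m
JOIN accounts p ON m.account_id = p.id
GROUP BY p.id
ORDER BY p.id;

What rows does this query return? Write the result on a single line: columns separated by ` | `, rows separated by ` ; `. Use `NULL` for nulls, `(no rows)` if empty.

Oslo | 41.67 ; Porto | -2.5 ; Porto | 189

Join each transactions row to its accounts via account_id.
Group joined rows by accounts.id; compute ROUND(AVG(m.amount), 2) per group.
  1: ids {2, 16, 19} → ROUND(AVG(m.amount), 2)=41.67
  2: ids {6, 17} → ROUND(AVG(m.amount), 2)=-2.5
  3: ids {8, 9, 21} → ROUND(AVG(m.amount), 2)=189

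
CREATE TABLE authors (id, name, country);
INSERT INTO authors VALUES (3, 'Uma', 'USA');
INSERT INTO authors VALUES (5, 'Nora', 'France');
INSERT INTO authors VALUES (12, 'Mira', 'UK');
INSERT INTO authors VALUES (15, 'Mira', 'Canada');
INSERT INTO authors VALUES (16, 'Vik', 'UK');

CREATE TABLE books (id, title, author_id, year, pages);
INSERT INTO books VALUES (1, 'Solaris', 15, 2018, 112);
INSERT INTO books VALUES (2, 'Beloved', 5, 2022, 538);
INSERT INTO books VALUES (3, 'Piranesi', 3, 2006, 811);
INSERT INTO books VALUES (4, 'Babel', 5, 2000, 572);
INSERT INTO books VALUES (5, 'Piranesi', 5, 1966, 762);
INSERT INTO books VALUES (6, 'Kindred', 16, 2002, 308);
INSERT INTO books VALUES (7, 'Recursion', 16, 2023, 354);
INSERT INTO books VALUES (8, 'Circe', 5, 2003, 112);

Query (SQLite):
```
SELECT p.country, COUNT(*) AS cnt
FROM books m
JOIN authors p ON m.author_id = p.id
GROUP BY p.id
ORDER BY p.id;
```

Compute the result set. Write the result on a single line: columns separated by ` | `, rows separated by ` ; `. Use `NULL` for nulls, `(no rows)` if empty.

USA | 1 ; France | 4 ; Canada | 1 ; UK | 2

Join each books row to its authors via author_id.
Group joined rows by authors.id; compute COUNT(*) per group.
  3: ids {3} → COUNT(*)=1
  5: ids {2, 4, 5, 8} → COUNT(*)=4
  15: ids {1} → COUNT(*)=1
  16: ids {6, 7} → COUNT(*)=2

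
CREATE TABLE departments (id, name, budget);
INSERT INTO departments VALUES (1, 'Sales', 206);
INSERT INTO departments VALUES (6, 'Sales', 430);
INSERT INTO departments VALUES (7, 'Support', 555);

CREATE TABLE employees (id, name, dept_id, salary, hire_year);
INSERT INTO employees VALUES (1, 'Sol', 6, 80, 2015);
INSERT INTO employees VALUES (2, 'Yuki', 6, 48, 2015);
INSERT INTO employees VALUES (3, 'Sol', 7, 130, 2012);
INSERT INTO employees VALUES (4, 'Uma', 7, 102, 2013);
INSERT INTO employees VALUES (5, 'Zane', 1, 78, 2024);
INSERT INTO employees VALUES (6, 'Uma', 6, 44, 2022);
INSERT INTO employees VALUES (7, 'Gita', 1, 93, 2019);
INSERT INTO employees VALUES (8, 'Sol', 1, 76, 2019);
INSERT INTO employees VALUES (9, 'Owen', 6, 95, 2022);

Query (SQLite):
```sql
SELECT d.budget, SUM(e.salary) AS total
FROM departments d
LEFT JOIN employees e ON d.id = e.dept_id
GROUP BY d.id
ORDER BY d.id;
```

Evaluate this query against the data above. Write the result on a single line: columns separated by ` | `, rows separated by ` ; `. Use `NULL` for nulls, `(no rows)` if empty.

206 | 247 ; 430 | 267 ; 555 | 232

LEFT JOIN keeps every departments row; unmatched ones get NULL for employees columns.
Group by departments.id and compute SUM(e.salary). SUM over an all-NULL group is NULL.
  1: ids {5, 7, 8} → SUM(e.salary)=247
  6: ids {1, 2, 6, 9} → SUM(e.salary)=267
  7: ids {3, 4} → SUM(e.salary)=232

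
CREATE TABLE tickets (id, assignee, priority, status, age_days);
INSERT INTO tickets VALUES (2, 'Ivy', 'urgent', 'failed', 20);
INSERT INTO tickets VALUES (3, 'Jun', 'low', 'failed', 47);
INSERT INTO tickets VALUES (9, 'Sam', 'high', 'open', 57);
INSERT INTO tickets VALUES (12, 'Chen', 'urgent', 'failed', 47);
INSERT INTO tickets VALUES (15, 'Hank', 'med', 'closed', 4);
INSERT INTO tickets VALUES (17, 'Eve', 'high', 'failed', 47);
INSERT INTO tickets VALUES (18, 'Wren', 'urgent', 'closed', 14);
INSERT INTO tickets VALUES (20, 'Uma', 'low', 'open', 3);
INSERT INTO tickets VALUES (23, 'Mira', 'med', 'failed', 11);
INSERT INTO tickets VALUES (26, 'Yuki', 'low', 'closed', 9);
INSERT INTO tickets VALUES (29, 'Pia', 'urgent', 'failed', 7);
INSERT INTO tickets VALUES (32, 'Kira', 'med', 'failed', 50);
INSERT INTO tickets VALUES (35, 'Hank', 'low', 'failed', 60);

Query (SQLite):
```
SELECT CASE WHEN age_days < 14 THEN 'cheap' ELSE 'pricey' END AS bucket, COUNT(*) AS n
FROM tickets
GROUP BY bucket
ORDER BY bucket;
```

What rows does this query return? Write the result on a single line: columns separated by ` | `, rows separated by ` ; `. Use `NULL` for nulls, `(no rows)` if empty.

cheap | 5 ; pricey | 8

Bucket rows by age_days < 14 → 'cheap' else 'pricey'; count each bucket.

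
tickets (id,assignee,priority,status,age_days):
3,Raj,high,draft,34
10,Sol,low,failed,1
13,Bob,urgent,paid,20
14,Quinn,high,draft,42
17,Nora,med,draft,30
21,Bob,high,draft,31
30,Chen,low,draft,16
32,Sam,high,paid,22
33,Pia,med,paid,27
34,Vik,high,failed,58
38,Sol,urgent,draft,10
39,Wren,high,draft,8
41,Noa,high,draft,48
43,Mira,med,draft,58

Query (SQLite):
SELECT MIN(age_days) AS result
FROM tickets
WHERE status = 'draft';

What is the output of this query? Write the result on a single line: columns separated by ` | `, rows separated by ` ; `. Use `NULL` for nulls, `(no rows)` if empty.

Rows where status='draft' → age_days values: [34, 42, 30, 31, 16, 10, 8, 48, 58].
MIN of non-NULL values = 8.

8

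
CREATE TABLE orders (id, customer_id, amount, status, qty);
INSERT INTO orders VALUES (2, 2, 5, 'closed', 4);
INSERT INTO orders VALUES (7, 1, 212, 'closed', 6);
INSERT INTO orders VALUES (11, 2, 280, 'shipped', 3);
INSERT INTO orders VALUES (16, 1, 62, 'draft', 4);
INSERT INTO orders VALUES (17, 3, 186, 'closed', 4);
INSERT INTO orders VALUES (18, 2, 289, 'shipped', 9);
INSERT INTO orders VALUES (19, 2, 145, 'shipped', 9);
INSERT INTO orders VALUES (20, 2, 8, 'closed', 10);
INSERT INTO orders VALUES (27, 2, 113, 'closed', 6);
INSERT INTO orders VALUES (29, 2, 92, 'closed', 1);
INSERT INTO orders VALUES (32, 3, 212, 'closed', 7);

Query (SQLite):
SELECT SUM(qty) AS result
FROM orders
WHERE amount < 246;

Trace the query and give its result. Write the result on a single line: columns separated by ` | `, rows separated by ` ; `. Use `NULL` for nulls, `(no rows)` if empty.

51

Rows where amount < 246 → qty values: [4, 6, 4, 4, 9, 10, 6, 1, 7].
SUM of non-NULL values = 51.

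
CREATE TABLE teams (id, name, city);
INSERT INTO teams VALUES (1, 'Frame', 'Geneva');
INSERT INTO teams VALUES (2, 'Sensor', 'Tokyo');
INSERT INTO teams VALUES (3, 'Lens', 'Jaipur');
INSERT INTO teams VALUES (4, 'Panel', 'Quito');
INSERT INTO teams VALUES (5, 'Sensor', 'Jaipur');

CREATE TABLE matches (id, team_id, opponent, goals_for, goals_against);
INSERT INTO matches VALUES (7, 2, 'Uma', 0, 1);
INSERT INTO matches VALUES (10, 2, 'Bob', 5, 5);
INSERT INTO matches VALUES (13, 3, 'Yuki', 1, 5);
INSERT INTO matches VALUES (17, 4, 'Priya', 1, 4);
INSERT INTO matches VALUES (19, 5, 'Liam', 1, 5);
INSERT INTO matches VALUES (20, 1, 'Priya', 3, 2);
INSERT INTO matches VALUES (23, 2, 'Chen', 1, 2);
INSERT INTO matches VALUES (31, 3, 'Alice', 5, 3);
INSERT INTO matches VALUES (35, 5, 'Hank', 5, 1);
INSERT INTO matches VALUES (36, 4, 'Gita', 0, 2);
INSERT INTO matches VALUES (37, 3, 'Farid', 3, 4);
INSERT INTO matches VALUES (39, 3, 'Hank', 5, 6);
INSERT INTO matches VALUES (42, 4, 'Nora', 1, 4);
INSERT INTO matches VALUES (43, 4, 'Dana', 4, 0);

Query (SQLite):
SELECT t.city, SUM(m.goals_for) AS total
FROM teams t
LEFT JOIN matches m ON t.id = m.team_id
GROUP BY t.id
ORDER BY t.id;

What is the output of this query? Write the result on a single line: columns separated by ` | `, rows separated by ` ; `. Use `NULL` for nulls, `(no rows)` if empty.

LEFT JOIN keeps every teams row; unmatched ones get NULL for matches columns.
Group by teams.id and compute SUM(m.goals_for). SUM over an all-NULL group is NULL.
  1: ids {20} → SUM(m.goals_for)=3
  2: ids {7, 10, 23} → SUM(m.goals_for)=6
  3: ids {13, 31, 37, 39} → SUM(m.goals_for)=14
  4: ids {17, 36, 42, 43} → SUM(m.goals_for)=6
  5: ids {19, 35} → SUM(m.goals_for)=6

Geneva | 3 ; Tokyo | 6 ; Jaipur | 14 ; Quito | 6 ; Jaipur | 6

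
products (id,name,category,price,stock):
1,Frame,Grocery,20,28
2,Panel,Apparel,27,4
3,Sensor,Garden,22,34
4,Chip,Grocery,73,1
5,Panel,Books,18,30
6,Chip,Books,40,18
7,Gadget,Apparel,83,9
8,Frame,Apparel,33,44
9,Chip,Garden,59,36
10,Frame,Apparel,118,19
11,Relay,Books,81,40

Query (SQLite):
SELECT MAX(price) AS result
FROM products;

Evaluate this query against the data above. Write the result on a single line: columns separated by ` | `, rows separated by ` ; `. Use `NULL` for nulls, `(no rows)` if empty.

118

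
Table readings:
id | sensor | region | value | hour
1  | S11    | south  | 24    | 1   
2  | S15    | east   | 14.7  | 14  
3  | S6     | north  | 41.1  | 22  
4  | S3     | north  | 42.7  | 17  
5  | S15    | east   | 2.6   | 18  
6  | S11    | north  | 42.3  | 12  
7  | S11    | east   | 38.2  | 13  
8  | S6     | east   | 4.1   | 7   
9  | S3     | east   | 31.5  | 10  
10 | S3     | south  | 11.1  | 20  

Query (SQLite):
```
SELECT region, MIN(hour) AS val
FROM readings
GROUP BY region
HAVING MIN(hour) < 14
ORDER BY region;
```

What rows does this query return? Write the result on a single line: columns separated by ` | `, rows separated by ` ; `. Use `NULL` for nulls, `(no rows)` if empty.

east | 7 ; north | 12 ; south | 1

Partition readings by region; compute MIN(hour) within each group.
HAVING: keep groups where MIN(hour) < 14.
  east: ids {2, 5, 7, 8, 9} → MIN(hour)=7
  north: ids {3, 4, 6} → MIN(hour)=12
  south: ids {1, 10} → MIN(hour)=1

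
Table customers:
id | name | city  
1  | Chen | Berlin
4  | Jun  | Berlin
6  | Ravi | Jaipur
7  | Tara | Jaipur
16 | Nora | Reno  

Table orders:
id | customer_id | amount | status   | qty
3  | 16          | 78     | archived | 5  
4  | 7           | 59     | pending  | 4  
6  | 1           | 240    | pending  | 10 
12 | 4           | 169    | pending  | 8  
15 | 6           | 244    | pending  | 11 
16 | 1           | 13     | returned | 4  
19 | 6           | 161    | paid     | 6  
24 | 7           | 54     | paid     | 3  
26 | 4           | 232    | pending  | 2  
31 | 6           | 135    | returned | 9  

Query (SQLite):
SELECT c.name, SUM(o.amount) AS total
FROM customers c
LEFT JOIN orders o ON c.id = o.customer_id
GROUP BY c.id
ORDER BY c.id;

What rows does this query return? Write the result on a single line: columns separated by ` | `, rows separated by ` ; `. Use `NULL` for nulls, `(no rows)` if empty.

LEFT JOIN keeps every customers row; unmatched ones get NULL for orders columns.
Group by customers.id and compute SUM(o.amount). SUM over an all-NULL group is NULL.
  1: ids {6, 16} → SUM(o.amount)=253
  4: ids {12, 26} → SUM(o.amount)=401
  6: ids {15, 19, 31} → SUM(o.amount)=540
  7: ids {4, 24} → SUM(o.amount)=113
  16: ids {3} → SUM(o.amount)=78

Chen | 253 ; Jun | 401 ; Ravi | 540 ; Tara | 113 ; Nora | 78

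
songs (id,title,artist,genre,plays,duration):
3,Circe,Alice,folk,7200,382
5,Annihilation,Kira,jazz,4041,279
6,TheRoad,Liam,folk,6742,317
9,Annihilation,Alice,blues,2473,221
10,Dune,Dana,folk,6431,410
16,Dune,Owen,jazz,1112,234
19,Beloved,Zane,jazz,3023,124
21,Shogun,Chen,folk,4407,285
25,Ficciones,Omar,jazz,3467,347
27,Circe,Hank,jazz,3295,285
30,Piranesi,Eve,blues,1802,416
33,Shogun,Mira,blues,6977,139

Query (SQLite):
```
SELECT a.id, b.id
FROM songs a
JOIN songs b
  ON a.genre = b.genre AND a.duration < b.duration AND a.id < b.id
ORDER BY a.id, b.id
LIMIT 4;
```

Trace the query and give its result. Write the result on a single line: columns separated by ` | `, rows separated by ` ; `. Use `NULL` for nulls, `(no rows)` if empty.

3 | 10 ; 5 | 25 ; 5 | 27 ; 6 | 10

Pairs (a,b) with same genre, a.duration < b.duration, a.id < b.id.
genre groups: blues:{9,30,33} folk:{3,6,10,21} jazz:{5,16,19,25,27}
Ordered by (a.id, b.id); first 4.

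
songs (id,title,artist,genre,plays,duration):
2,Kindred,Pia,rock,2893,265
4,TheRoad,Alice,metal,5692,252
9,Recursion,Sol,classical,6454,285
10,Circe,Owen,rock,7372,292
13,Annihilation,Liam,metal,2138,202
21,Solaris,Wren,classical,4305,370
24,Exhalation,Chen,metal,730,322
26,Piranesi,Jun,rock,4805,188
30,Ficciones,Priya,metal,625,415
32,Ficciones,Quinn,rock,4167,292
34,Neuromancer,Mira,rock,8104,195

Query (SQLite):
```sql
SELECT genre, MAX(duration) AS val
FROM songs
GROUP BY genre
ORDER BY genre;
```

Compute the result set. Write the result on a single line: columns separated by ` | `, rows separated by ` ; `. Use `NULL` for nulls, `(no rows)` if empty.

classical | 370 ; metal | 415 ; rock | 292

Partition songs by genre; compute MAX(duration) within each group.
  classical: ids {9, 21} → MAX(duration)=370
  metal: ids {4, 13, 24, 30} → MAX(duration)=415
  rock: ids {2, 10, 26, 32, 34} → MAX(duration)=292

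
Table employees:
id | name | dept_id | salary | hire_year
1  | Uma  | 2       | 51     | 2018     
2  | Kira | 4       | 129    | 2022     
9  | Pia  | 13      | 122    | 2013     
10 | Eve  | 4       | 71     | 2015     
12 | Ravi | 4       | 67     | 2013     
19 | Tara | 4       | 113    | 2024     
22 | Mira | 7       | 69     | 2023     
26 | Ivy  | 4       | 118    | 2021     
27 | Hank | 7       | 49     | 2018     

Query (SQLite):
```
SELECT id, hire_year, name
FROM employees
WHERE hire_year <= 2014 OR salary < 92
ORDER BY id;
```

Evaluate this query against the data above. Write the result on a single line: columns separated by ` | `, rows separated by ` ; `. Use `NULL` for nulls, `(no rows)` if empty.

1 | 2018 | Uma ; 9 | 2013 | Pia ; 10 | 2015 | Eve ; 12 | 2013 | Ravi ; 22 | 2023 | Mira ; 27 | 2018 | Hank

hire_year <= 2014: ids {9, 12}
salary < 92: ids {1, 10, 12, 22, 27}
Combine with OR.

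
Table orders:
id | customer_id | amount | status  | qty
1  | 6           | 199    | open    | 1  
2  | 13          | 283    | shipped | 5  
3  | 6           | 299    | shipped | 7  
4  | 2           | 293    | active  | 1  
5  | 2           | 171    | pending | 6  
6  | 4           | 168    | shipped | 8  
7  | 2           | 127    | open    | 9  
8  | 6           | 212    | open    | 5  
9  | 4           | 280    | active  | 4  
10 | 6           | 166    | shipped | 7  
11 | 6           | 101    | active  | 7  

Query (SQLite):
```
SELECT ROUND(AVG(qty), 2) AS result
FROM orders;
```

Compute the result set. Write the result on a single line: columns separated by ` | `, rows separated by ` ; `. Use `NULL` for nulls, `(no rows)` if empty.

All qty values: [1, 5, 7, 1, 6, 8, 9, 5, 4, 7, 7].
AVG = 60 / 11 (rounded to 2 dp).

5.45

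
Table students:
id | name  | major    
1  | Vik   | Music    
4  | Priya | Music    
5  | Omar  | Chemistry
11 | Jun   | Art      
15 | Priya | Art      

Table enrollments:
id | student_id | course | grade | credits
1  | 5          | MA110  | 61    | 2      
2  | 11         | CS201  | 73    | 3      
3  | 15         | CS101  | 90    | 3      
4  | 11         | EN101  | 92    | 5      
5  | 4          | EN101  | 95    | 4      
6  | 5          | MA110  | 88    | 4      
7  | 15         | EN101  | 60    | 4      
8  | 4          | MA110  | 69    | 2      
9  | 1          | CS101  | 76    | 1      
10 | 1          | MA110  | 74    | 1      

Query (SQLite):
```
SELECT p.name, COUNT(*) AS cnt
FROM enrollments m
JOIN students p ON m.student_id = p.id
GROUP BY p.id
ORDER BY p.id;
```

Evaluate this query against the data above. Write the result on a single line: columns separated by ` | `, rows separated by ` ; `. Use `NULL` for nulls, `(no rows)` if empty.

Vik | 2 ; Priya | 2 ; Omar | 2 ; Jun | 2 ; Priya | 2

Join each enrollments row to its students via student_id.
Group joined rows by students.id; compute COUNT(*) per group.
  1: ids {9, 10} → COUNT(*)=2
  4: ids {5, 8} → COUNT(*)=2
  5: ids {1, 6} → COUNT(*)=2
  11: ids {2, 4} → COUNT(*)=2
  15: ids {3, 7} → COUNT(*)=2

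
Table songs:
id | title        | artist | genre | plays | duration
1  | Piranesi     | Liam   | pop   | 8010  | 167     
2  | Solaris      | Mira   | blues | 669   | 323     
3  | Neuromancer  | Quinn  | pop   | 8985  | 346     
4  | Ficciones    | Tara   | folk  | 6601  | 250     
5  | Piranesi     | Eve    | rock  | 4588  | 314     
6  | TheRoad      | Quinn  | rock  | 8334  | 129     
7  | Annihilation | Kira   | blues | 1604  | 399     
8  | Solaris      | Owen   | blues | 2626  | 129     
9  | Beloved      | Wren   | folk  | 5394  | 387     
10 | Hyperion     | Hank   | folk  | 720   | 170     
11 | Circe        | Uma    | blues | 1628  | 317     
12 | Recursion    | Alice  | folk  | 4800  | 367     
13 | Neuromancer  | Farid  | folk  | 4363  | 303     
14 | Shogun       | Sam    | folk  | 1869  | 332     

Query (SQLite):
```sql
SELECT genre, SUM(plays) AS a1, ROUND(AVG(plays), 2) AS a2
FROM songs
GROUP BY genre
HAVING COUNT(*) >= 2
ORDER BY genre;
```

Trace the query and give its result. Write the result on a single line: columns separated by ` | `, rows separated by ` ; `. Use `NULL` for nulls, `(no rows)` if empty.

blues | 6527 | 1631.75 ; folk | 23747 | 3957.83 ; pop | 16995 | 8497.5 ; rock | 12922 | 6461

Group songs by genre.
Per group compute: SUM(plays), ROUND(AVG(plays), 2).
HAVING: drop groups with fewer than 2 rows.
  blues: ids {2, 7, 8, 11} → SUM(plays)=6527, ROUND(AVG(plays), 2)=1631.75
  folk: ids {4, 9, 10, 12, 13, 14} → SUM(plays)=23747, ROUND(AVG(plays), 2)=3957.83
  pop: ids {1, 3} → SUM(plays)=16995, ROUND(AVG(plays), 2)=8497.5
  rock: ids {5, 6} → SUM(plays)=12922, ROUND(AVG(plays), 2)=6461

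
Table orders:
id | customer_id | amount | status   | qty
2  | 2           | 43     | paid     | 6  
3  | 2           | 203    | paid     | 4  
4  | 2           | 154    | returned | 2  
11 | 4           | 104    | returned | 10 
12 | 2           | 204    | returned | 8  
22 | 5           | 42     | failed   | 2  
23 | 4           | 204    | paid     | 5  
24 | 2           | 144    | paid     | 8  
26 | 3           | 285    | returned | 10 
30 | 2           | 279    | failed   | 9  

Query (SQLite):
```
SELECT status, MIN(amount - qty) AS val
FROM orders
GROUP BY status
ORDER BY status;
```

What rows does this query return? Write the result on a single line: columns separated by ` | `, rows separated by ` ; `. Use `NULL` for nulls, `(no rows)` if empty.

For each row compute amount - qty.
Group by status; take MIN of the expression per group.
  failed: ids {22, 30} → MIN(amount - qty)=40
  paid: ids {2, 3, 23, 24} → MIN(amount - qty)=37
  returned: ids {4, 11, 12, 26} → MIN(amount - qty)=94

failed | 40 ; paid | 37 ; returned | 94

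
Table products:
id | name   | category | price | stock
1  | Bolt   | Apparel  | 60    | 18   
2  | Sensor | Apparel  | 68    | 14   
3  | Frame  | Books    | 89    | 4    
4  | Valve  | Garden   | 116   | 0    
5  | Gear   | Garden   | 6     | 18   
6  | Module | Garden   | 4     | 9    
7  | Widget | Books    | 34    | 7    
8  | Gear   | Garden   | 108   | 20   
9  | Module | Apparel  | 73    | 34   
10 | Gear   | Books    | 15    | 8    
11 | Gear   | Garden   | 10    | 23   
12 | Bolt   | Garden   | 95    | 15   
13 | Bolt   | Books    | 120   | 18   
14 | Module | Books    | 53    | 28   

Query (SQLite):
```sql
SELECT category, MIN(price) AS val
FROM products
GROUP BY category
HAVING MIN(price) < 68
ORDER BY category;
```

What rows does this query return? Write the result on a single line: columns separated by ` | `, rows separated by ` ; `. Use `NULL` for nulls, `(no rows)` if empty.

Apparel | 60 ; Books | 15 ; Garden | 4

Partition products by category; compute MIN(price) within each group.
HAVING: keep groups where MIN(price) < 68.
  Apparel: ids {1, 2, 9} → MIN(price)=60
  Books: ids {3, 7, 10, 13, 14} → MIN(price)=15
  Garden: ids {4, 5, 6, 8, 11, 12} → MIN(price)=4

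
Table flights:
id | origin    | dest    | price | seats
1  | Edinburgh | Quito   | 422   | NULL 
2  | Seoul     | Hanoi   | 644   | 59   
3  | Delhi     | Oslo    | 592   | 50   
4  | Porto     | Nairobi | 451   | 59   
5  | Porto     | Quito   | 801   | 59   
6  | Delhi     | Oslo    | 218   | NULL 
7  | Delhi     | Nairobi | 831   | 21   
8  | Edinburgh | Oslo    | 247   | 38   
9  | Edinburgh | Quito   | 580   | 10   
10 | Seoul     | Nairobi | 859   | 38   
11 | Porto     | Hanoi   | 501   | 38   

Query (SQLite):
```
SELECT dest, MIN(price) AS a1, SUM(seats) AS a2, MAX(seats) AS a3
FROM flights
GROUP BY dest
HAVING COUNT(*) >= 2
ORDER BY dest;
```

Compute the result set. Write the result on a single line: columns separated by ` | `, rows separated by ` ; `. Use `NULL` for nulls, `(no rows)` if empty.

Hanoi | 501 | 97 | 59 ; Nairobi | 451 | 118 | 59 ; Oslo | 218 | 88 | 50 ; Quito | 422 | 69 | 59

Group flights by dest.
Per group compute: MIN(price), SUM(seats), MAX(seats).
HAVING: drop groups with fewer than 2 rows.
  Hanoi: ids {2, 11} → MIN(price)=501, SUM(seats)=97, MAX(seats)=59
  Nairobi: ids {4, 7, 10} → MIN(price)=451, SUM(seats)=118, MAX(seats)=59
  Oslo: ids {3, 6, 8} → MIN(price)=218, SUM(seats)=88, MAX(seats)=50
  Quito: ids {1, 5, 9} → MIN(price)=422, SUM(seats)=69, MAX(seats)=59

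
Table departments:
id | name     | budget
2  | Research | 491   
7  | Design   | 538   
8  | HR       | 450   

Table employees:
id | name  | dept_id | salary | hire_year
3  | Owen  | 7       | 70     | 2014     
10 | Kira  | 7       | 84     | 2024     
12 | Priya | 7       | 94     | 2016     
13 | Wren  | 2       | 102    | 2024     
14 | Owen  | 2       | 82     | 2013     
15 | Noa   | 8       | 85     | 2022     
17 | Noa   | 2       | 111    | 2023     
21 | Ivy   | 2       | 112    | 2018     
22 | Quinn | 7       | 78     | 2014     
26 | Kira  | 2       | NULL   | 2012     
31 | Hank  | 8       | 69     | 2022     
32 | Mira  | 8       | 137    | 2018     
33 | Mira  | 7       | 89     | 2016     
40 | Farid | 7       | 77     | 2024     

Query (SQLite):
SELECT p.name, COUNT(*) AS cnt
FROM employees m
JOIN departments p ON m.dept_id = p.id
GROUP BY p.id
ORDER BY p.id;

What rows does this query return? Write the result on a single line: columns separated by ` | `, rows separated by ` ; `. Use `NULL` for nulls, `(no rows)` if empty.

Join each employees row to its departments via dept_id.
Group joined rows by departments.id; compute COUNT(*) per group.
  2: ids {13, 14, 17, 21, 26} → COUNT(*)=5
  7: ids {3, 10, 12, 22, 33, 40} → COUNT(*)=6
  8: ids {15, 31, 32} → COUNT(*)=3

Research | 5 ; Design | 6 ; HR | 3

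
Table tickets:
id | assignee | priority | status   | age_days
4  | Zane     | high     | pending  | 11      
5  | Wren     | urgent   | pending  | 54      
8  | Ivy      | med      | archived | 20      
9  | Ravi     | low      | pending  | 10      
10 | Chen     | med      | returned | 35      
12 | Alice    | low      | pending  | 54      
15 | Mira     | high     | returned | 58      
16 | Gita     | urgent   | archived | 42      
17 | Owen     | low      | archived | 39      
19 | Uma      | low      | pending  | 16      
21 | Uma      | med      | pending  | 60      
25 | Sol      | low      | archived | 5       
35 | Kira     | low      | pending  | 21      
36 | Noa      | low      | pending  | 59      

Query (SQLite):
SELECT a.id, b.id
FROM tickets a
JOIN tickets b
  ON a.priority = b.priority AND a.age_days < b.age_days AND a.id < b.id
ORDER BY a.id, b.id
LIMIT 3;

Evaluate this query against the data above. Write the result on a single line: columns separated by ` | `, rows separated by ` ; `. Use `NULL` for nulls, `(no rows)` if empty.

Pairs (a,b) with same priority, a.age_days < b.age_days, a.id < b.id.
priority groups: high:{4,15} low:{9,12,17,19,25,35,36} med:{8,10,21} urgent:{5,16}
Ordered by (a.id, b.id); first 3.

4 | 15 ; 8 | 10 ; 8 | 21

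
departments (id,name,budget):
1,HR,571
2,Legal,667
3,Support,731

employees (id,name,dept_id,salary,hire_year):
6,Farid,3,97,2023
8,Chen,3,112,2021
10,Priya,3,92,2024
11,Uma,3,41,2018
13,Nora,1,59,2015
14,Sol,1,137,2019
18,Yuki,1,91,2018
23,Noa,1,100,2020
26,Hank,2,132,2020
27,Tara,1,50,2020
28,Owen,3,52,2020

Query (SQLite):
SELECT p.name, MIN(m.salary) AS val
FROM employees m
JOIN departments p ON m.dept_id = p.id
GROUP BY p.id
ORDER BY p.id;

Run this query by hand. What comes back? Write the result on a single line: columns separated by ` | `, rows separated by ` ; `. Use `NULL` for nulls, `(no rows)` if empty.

HR | 50 ; Legal | 132 ; Support | 41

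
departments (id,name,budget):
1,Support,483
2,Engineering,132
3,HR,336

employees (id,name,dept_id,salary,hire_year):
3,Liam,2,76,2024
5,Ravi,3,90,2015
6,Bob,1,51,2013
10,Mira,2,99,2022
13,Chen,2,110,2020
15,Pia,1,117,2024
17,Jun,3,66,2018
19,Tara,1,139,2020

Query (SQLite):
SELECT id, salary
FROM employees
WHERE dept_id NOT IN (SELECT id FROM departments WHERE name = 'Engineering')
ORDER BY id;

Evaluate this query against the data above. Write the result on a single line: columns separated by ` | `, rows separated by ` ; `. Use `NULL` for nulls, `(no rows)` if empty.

5 | 90 ; 6 | 51 ; 15 | 117 ; 17 | 66 ; 19 | 139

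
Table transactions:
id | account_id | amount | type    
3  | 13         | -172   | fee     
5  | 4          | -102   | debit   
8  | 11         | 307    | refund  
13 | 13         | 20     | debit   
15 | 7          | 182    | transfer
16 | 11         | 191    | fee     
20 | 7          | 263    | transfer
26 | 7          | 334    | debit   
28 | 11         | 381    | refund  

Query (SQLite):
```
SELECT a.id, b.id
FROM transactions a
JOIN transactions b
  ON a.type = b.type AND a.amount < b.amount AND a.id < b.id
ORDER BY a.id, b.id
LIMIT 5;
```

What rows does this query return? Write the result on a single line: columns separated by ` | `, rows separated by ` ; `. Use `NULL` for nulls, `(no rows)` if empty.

Pairs (a,b) with same type, a.amount < b.amount, a.id < b.id.
type groups: debit:{5,13,26} fee:{3,16} refund:{8,28} transfer:{15,20}
Ordered by (a.id, b.id); first 5.

3 | 16 ; 5 | 13 ; 5 | 26 ; 8 | 28 ; 13 | 26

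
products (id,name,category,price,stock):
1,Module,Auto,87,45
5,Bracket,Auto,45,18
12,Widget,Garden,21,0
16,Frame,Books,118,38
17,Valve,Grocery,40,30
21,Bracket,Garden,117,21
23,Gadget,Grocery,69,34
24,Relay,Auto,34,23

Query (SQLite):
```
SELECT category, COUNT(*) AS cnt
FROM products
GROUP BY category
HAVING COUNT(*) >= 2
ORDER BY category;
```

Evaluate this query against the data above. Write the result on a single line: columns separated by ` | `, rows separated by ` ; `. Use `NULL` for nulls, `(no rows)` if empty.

Auto | 3 ; Garden | 2 ; Grocery | 2

Partition products by category; compute COUNT(*) within each group.
HAVING: keep groups with count ≥ 2.
  Auto: ids {1, 5, 24} → COUNT(*)=3
  Books: ids {16} → COUNT(*)=1
  Garden: ids {12, 21} → COUNT(*)=2
  Grocery: ids {17, 23} → COUNT(*)=2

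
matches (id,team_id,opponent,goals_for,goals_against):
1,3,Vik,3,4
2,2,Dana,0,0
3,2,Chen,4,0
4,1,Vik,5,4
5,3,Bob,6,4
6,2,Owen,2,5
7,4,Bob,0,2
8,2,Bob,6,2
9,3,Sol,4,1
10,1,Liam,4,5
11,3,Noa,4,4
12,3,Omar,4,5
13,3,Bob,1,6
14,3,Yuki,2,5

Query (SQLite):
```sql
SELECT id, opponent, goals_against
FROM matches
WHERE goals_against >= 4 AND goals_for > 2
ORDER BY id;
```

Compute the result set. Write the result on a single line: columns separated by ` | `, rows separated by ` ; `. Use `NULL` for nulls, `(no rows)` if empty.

goals_against >= 4: ids {1, 4, 5, 6, 10, 11, 12, 13, 14}
goals_for > 2: ids {1, 3, 4, 5, 8, 9, 10, 11, 12}
Combine with AND.

1 | Vik | 4 ; 4 | Vik | 4 ; 5 | Bob | 4 ; 10 | Liam | 5 ; 11 | Noa | 4 ; 12 | Omar | 5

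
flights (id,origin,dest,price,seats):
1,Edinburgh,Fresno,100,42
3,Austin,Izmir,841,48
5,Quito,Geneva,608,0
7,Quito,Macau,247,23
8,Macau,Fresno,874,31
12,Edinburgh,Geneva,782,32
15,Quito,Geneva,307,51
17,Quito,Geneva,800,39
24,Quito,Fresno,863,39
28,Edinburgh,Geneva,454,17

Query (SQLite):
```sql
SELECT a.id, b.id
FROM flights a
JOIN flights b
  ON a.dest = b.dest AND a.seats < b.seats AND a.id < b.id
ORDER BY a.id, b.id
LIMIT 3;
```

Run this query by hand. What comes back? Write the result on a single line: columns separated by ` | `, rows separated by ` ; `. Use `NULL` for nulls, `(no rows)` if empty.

Pairs (a,b) with same dest, a.seats < b.seats, a.id < b.id.
dest groups: Fresno:{1,8,24} Geneva:{5,12,15,17,28} Izmir:{3} Macau:{7}
Ordered by (a.id, b.id); first 3.

5 | 12 ; 5 | 15 ; 5 | 17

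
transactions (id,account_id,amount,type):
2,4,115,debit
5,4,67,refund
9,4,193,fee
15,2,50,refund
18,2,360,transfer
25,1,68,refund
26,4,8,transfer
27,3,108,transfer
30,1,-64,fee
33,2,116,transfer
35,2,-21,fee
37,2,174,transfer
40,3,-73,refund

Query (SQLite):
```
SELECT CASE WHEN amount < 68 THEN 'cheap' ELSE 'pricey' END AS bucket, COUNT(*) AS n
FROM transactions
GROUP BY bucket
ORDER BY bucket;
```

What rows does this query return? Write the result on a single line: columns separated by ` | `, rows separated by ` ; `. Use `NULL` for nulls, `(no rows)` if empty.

Bucket rows by amount < 68 → 'cheap' else 'pricey'; count each bucket.

cheap | 6 ; pricey | 7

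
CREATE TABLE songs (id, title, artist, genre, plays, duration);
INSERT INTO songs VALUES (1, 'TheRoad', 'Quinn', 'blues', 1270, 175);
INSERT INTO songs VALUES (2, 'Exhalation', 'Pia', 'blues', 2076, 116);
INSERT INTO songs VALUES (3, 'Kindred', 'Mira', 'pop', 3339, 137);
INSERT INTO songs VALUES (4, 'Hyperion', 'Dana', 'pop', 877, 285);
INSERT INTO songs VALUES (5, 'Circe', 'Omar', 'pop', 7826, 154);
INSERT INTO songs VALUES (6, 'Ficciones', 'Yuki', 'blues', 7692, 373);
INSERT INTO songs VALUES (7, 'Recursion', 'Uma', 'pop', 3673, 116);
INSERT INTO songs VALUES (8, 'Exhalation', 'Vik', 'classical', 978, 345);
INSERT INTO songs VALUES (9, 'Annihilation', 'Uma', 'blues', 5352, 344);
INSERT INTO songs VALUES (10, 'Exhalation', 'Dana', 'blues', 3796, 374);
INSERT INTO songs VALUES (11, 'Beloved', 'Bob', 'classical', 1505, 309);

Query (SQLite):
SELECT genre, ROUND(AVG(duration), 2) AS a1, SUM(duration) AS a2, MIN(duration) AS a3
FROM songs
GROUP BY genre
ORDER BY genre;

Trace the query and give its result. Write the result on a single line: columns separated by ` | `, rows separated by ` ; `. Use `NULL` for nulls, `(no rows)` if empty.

Group songs by genre.
Per group compute: ROUND(AVG(duration), 2), SUM(duration), MIN(duration).
  blues: ids {1, 2, 6, 9, 10} → ROUND(AVG(duration), 2)=276.4, SUM(duration)=1382, MIN(duration)=116
  classical: ids {8, 11} → ROUND(AVG(duration), 2)=327, SUM(duration)=654, MIN(duration)=309
  pop: ids {3, 4, 5, 7} → ROUND(AVG(duration), 2)=173, SUM(duration)=692, MIN(duration)=116

blues | 276.4 | 1382 | 116 ; classical | 327 | 654 | 309 ; pop | 173 | 692 | 116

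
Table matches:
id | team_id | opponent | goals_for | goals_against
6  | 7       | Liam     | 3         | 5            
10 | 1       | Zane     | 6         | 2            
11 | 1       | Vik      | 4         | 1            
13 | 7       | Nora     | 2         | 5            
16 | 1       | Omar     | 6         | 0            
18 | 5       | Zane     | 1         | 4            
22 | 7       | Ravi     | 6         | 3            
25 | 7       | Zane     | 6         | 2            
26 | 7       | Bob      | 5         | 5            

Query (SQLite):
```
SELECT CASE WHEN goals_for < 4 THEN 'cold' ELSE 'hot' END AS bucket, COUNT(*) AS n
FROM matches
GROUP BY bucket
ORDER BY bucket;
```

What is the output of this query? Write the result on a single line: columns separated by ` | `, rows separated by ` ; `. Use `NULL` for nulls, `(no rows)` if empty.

Bucket rows by goals_for < 4 → 'cold' else 'hot'; count each bucket.

cold | 3 ; hot | 6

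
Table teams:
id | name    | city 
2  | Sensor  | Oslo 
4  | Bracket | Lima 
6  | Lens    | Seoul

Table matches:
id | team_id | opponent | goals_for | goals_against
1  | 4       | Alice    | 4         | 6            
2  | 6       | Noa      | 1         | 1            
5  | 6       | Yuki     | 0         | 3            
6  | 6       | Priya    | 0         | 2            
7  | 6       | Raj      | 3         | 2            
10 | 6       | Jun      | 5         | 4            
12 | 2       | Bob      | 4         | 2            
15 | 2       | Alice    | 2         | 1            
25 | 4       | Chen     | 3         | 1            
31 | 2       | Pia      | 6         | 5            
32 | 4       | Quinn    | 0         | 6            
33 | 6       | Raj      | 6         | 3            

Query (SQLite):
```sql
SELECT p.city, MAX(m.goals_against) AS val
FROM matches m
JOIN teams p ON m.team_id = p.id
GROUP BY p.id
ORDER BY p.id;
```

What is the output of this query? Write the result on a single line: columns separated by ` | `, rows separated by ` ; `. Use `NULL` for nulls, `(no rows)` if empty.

Join each matches row to its teams via team_id.
Group joined rows by teams.id; compute MAX(m.goals_against) per group.
  2: ids {12, 15, 31} → MAX(m.goals_against)=5
  4: ids {1, 25, 32} → MAX(m.goals_against)=6
  6: ids {2, 5, 6, 7, 10, 33} → MAX(m.goals_against)=4

Oslo | 5 ; Lima | 6 ; Seoul | 4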